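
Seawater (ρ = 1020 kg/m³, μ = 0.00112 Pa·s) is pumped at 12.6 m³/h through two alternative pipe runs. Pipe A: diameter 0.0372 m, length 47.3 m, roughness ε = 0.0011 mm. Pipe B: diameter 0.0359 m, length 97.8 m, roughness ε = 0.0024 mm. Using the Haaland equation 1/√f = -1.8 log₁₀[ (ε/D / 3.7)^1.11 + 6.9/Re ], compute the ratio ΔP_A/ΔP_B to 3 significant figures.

ΔP_A/ΔP_B ≈ 0.404

Pipe A: V = Q/A = 0.0035/0.001087 = 3.22 m/s; Re = 1.091e+05; ε/D = 2.96e-05; Haaland → f = 0.01763; ΔP_A = f(L/D)(ρV²/2) = 1.186e+05 Pa.
Pipe B: V = Q/A = 0.0035/0.001012 = 3.458 m/s; Re = 1.13e+05; ε/D = 6.69e-05; Haaland → f = 0.01769; ΔP_B = f(L/D)(ρV²/2) = 2.938e+05 Pa.
ΔP_A/ΔP_B = 1.186e+05/2.938e+05 = 0.404.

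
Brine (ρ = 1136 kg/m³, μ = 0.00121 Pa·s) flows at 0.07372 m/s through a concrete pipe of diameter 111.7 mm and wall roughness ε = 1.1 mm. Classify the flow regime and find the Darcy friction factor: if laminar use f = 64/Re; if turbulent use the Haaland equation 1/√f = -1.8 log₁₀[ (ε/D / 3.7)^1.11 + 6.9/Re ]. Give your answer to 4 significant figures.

f ≈ 0.04421

Re = ρVD/μ = 1136·0.07372·0.1117/0.00121 = 7731.
Re > 4000 → turbulent. ε/D = 0.0011/0.1117 = 0.00985; Haaland: 1/√f = -1.8 log₁₀[0.00139 + 0.000893] = 4.756, so f = 0.04421.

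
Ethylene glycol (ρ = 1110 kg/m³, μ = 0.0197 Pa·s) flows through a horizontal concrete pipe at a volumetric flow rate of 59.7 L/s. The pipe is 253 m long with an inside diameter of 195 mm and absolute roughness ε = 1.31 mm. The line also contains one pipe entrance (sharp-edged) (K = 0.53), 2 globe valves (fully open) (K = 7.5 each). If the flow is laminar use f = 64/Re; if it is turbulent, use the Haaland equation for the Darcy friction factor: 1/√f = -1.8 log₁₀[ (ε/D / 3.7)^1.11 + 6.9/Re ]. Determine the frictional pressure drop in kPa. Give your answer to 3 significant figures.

ΔP ≈ 139 kPa

Q = 59.7 L/s = 59.7/1000 = 0.0597 m³/s.
Cross-sectional area A = πD²/4 = π(0.195)²/4 = 0.02986 m²; mean velocity V = Q/A = 0.0597/0.02986 = 1.999 m/s.
Reynolds number Re = ρVD/μ = 1110 · 1.999 · 0.195 / 0.0197 = 2.196e+04.
Re > 4000 → turbulent. Relative roughness ε/D = 0.00131/0.195 = 0.00672. Haaland: 1/√f = -1.8 log₁₀[(0.00672/3.7)^1.11 + 6.9/2.196e+04] = -1.8 log₁₀[0.000907 + 0.000314] = 5.244, so f = 0.03637.
Total minor-loss coefficient ΣK = 1·0.53 + 2·7.5 = 15.5.
ΔP = [f·L/D + ΣK]·(ρV²/2) = [0.03637·253/0.195 + 15.5]·(1110·1.999²/2) = [47.18 + 15.5]·2218 = 1.391e+05 Pa.
ΔP = 1.391e+05 Pa = 139 kPa.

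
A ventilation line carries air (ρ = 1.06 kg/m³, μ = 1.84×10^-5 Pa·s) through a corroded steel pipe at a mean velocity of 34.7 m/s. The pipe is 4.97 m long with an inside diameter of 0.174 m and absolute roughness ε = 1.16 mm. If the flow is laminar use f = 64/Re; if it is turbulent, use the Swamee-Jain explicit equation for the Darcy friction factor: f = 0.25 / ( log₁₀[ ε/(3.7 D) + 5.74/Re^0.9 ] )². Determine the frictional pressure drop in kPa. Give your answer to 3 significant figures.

ΔP ≈ 0.611 kPa

Reynolds number Re = ρVD/μ = 1.06 · 34.7 · 0.174 / 1.84e-05 = 3.478e+05.
Re > 4000 → turbulent. Relative roughness ε/D = 0.00116/0.174 = 0.00667. Swamee-Jain: f = 0.25/(log₁₀[0.00667/3.7 + 5.74/3.478e+05^0.9])² = 0.25/(log₁₀[0.0018 + 5.91e-05])² = 0.25/(-2.73)² = 0.03354.
Darcy-Weisbach: ΔP = f(L/D)(ρV²/2) = 0.03354·(4.97/0.174)·(1.06·34.7²/2) = 0.03354·28.56·638.2 = 611.3 Pa.
ΔP = 611.3 Pa = 0.611 kPa.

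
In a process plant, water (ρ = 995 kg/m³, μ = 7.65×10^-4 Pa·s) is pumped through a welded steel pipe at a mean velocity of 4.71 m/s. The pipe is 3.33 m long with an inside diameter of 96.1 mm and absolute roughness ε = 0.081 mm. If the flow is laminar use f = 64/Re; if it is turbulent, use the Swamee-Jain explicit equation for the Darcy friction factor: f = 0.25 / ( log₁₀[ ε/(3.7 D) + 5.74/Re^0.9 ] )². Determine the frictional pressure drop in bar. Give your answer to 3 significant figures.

ΔP ≈ 0.0747 bar

Reynolds number Re = ρVD/μ = 995 · 4.71 · 0.0961 / 0.000765 = 5.887e+05.
Re > 4000 → turbulent. Relative roughness ε/D = 8.1e-05/0.0961 = 0.000843. Swamee-Jain: f = 0.25/(log₁₀[0.000843/3.7 + 5.74/5.887e+05^0.9])² = 0.25/(log₁₀[0.000228 + 3.68e-05])² = 0.25/(-3.577)² = 0.01953.
Darcy-Weisbach: ΔP = f(L/D)(ρV²/2) = 0.01953·(3.33/0.0961)·(995·4.71²/2) = 0.01953·34.65·1.104e+04 = 7471 Pa.
ΔP = 7471 Pa = 0.0747 bar.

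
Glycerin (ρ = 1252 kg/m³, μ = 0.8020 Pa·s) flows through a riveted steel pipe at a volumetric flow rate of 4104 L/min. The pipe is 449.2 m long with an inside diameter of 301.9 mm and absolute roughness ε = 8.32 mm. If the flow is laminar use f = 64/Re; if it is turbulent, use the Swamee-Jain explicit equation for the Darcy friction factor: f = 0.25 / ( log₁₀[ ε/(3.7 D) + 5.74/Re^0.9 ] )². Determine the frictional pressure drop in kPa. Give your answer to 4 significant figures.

ΔP ≈ 120.9 kPa

Q = 4104 L/min = 4104/60000 = 0.0684 m³/s.
Cross-sectional area A = πD²/4 = π(0.3019)²/4 = 0.07158 m²; mean velocity V = Q/A = 0.0684/0.07158 = 0.9555 m/s.
Reynolds number Re = ρVD/μ = 1252 · 0.9555 · 0.3019 / 0.802 = 450.3.
Re < 2300 → laminar flow, so f = 64/Re = 64/450.3 = 0.1421 (the turbulent correlation is not needed).
Darcy-Weisbach: ΔP = f(L/D)(ρV²/2) = 0.1421·(449.2/0.3019)·(1252·0.9555²/2) = 0.1421·1488·571.6 = 1.209e+05 Pa.
ΔP = 1.209e+05 Pa = 120.9 kPa.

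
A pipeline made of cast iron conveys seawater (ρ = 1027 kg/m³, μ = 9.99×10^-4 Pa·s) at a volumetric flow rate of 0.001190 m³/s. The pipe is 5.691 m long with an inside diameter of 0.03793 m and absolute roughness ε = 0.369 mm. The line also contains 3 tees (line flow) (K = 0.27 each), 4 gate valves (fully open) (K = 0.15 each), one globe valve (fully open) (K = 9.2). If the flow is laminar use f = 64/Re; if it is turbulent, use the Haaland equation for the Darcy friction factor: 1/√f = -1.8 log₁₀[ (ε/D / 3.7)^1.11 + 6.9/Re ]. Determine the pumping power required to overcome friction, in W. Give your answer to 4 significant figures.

Cross-sectional area A = πD²/4 = π(0.03793)²/4 = 0.00113 m²; mean velocity V = Q/A = 0.00119/0.00113 = 1.053 m/s.
Reynolds number Re = ρVD/μ = 1027 · 1.053 · 0.03793 / 0.000999 = 4.107e+04.
Re > 4000 → turbulent. Relative roughness ε/D = 0.000369/0.03793 = 0.00973. Haaland: 1/√f = -1.8 log₁₀[(0.00973/3.7)^1.11 + 6.9/4.107e+04] = -1.8 log₁₀[0.00137 + 0.000168] = 5.065, so f = 0.03899.
Total minor-loss coefficient ΣK = 3·0.27 + 4·0.15 + 1·9.2 = 10.6.
ΔP = [f·L/D + ΣK]·(ρV²/2) = [0.03899·5.691/0.03793 + 10.6]·(1027·1.053²/2) = [5.849 + 10.6]·569.5 = 9374 Pa.
Pumping power P = QΔP = 0.00119·9374 = 11.155 W = 11.16 W.

P ≈ 11.16 W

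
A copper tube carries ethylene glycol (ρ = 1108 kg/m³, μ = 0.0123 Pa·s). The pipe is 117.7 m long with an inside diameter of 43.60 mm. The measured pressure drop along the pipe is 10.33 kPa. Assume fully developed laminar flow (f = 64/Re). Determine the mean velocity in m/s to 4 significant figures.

For laminar flow, f = 64/Re with Re = ρVD/μ, so Darcy-Weisbach reduces to ΔP = 32μLV/D². Solving for V: V = ΔP·D²/(32μL) = 1.033e+04·(0.0436)²/(32·0.0123·117.7) = 0.4239 m/s.
Check: Re = ρVD/μ = 1108·0.4239·0.0436/0.0123 = 1665 < 2300, so the laminar assumption holds.

V ≈ 0.4239 m/s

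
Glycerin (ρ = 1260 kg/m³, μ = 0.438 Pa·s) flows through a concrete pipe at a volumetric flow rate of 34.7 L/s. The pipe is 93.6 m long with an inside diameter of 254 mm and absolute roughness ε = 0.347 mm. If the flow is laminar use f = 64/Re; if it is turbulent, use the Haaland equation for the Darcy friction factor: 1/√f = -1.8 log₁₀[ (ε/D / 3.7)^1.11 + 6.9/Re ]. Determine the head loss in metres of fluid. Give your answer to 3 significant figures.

Q = 34.7 L/s = 34.7/1000 = 0.0347 m³/s.
Cross-sectional area A = πD²/4 = π(0.254)²/4 = 0.05067 m²; mean velocity V = Q/A = 0.0347/0.05067 = 0.6848 m/s.
Reynolds number Re = ρVD/μ = 1260 · 0.6848 · 0.254 / 0.438 = 500.4.
Re < 2300 → laminar flow, so f = 64/Re = 64/500.4 = 0.1279 (the turbulent correlation is not needed).
Darcy-Weisbach: ΔP = f(L/D)(ρV²/2) = 0.1279·(93.6/0.254)·(1260·0.6848²/2) = 0.1279·368.5·295.5 = 1.393e+04 Pa.
Head loss h_f = ΔP/(ρg) = 1.393e+04/(1260·9.81) = 1.13 m.

h_f ≈ 1.13 m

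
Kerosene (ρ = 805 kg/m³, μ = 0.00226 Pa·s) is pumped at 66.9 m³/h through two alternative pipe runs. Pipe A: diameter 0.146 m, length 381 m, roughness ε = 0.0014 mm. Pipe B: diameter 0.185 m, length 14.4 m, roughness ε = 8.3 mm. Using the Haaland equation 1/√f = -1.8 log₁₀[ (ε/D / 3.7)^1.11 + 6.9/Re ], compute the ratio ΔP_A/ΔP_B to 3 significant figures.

ΔP_A/ΔP_B ≈ 25.2

Pipe A: V = Q/A = 0.01858/0.01674 = 1.11 m/s; Re = 5.773e+04; ε/D = 9.59e-06; Haaland → f = 0.02008; ΔP_A = f(L/D)(ρV²/2) = 2.599e+04 Pa.
Pipe B: V = Q/A = 0.01858/0.02688 = 0.6913 m/s; Re = 4.556e+04; ε/D = 0.0449; Haaland → f = 0.06878; ΔP_B = f(L/D)(ρV²/2) = 1030 Pa.
ΔP_A/ΔP_B = 2.599e+04/1030 = 25.2.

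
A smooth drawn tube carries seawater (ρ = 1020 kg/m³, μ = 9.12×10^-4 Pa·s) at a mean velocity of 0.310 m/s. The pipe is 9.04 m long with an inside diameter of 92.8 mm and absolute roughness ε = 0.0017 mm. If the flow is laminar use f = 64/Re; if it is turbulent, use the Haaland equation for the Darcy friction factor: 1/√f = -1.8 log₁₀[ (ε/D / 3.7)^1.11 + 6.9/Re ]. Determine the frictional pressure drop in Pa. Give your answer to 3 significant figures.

ΔP ≈ 110 Pa

Reynolds number Re = ρVD/μ = 1020 · 0.31 · 0.0928 / 0.000912 = 3.217e+04.
Re > 4000 → turbulent. Relative roughness ε/D = 1.7e-06/0.0928 = 1.83e-05. Haaland: 1/√f = -1.8 log₁₀[(1.83e-05/3.7)^1.11 + 6.9/3.217e+04] = -1.8 log₁₀[1.29e-06 + 0.000214] = 6.599, so f = 0.02296.
Darcy-Weisbach: ΔP = f(L/D)(ρV²/2) = 0.02296·(9.04/0.0928)·(1020·0.31²/2) = 0.02296·97.41·49.01 = 109.6 Pa.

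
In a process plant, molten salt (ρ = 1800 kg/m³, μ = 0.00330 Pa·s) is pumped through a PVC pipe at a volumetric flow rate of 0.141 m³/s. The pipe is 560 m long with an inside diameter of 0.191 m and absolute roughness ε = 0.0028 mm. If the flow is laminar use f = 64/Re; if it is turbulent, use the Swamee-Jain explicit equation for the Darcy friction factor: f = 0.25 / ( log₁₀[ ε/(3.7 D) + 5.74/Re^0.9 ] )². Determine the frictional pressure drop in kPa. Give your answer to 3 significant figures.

Cross-sectional area A = πD²/4 = π(0.191)²/4 = 0.02865 m²; mean velocity V = Q/A = 0.141/0.02865 = 4.921 m/s.
Reynolds number Re = ρVD/μ = 1800 · 4.921 · 0.191 / 0.0033 = 5.127e+05.
Re > 4000 → turbulent. Relative roughness ε/D = 2.8e-06/0.191 = 1.47e-05. Swamee-Jain: f = 0.25/(log₁₀[1.47e-05/3.7 + 5.74/5.127e+05^0.9])² = 0.25/(log₁₀[3.96e-06 + 4.17e-05])² = 0.25/(-4.341)² = 0.01327.
Darcy-Weisbach: ΔP = f(L/D)(ρV²/2) = 0.01327·(560/0.191)·(1800·4.921²/2) = 0.01327·2932·2.18e+04 = 8.48e+05 Pa.
ΔP = 8.48e+05 Pa = 848 kPa.

ΔP ≈ 848 kPa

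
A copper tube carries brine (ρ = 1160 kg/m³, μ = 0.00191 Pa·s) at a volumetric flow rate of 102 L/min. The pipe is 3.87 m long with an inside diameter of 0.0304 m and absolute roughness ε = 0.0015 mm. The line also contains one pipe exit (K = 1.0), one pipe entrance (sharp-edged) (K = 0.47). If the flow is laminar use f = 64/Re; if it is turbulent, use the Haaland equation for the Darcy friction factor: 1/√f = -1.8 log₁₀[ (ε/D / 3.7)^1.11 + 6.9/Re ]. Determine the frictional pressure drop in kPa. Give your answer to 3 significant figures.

Q = 102 L/min = 102/60000 = 0.0017 m³/s.
Cross-sectional area A = πD²/4 = π(0.0304)²/4 = 0.0007258 m²; mean velocity V = Q/A = 0.0017/0.0007258 = 2.342 m/s.
Reynolds number Re = ρVD/μ = 1160 · 2.342 · 0.0304 / 0.00191 = 4.324e+04.
Re > 4000 → turbulent. Relative roughness ε/D = 1.5e-06/0.0304 = 4.93e-05. Haaland: 1/√f = -1.8 log₁₀[(4.93e-05/3.7)^1.11 + 6.9/4.324e+04] = -1.8 log₁₀[3.88e-06 + 0.00016] = 6.816, so f = 0.02153.
Total minor-loss coefficient ΣK = 1·1 + 1·0.47 = 1.47.
ΔP = [f·L/D + ΣK]·(ρV²/2) = [0.02153·3.87/0.0304 + 1.47]·(1160·2.342²/2) = [2.74 + 1.47]·3182 = 1.34e+04 Pa.
ΔP = 1.34e+04 Pa = 13.4 kPa.

ΔP ≈ 13.4 kPa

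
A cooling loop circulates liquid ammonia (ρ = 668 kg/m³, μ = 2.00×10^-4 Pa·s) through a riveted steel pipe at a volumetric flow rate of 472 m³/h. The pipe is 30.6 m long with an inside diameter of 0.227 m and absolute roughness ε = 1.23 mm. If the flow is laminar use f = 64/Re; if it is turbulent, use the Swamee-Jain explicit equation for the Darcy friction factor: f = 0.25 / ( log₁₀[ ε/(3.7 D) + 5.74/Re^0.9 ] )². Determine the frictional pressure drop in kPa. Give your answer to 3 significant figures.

ΔP ≈ 14.7 kPa

Q = 472 m³/h = 472/3600 = 0.1311 m³/s.
Cross-sectional area A = πD²/4 = π(0.227)²/4 = 0.04047 m²; mean velocity V = Q/A = 0.1311/0.04047 = 3.24 m/s.
Reynolds number Re = ρVD/μ = 668 · 3.24 · 0.227 / 0.0002 = 2.456e+06.
Re > 4000 → turbulent. Relative roughness ε/D = 0.00123/0.227 = 0.00542. Swamee-Jain: f = 0.25/(log₁₀[0.00542/3.7 + 5.74/2.456e+06^0.9])² = 0.25/(log₁₀[0.00146 + 1.02e-05])² = 0.25/(-2.831)² = 0.03119.
Darcy-Weisbach: ΔP = f(L/D)(ρV²/2) = 0.03119·(30.6/0.227)·(668·3.24²/2) = 0.03119·134.8·3505 = 1.474e+04 Pa.
ΔP = 1.474e+04 Pa = 14.7 kPa.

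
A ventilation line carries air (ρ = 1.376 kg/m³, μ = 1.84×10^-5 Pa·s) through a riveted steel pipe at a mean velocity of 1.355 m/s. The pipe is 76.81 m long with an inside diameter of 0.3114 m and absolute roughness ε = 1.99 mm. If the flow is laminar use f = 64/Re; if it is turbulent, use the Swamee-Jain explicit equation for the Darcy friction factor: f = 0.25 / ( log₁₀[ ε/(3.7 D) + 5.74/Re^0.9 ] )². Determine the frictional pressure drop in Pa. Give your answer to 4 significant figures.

Reynolds number Re = ρVD/μ = 1.376 · 1.355 · 0.3114 / 1.84e-05 = 3.155e+04.
Re > 4000 → turbulent. Relative roughness ε/D = 0.00199/0.3114 = 0.00639. Swamee-Jain: f = 0.25/(log₁₀[0.00639/3.7 + 5.74/3.155e+04^0.9])² = 0.25/(log₁₀[0.00173 + 0.000513])² = 0.25/(-2.65)² = 0.03561.
Darcy-Weisbach: ΔP = f(L/D)(ρV²/2) = 0.03561·(76.81/0.3114)·(1.376·1.355²/2) = 0.03561·246.7·1.263 = 11.09 Pa.

ΔP ≈ 11.09 Pa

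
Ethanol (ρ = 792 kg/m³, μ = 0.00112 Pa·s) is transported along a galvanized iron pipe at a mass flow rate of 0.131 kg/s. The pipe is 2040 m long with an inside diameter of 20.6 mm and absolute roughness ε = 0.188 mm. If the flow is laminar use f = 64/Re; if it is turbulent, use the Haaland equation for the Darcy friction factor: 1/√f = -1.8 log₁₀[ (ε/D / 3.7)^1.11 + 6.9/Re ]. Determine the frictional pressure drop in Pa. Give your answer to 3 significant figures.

A = πD²/4 = π(0.0206)²/4 = 0.0003333 m²; mean velocity V = ṁ/(ρA) = 0.131/(792 · 0.0003333) = 0.4963 m/s.
Reynolds number Re = ρVD/μ = 792 · 0.4963 · 0.0206 / 0.00112 = 7229.
Re > 4000 → turbulent. Relative roughness ε/D = 0.000188/0.0206 = 0.00913. Haaland: 1/√f = -1.8 log₁₀[(0.00913/3.7)^1.11 + 6.9/7229] = -1.8 log₁₀[0.00127 + 0.000954] = 4.774, so f = 0.04389.
Darcy-Weisbach: ΔP = f(L/D)(ρV²/2) = 0.04389·(2040/0.0206)·(792·0.4963²/2) = 0.04389·9.903e+04·97.53 = 4.239e+05 Pa.

ΔP ≈ 424000 Pa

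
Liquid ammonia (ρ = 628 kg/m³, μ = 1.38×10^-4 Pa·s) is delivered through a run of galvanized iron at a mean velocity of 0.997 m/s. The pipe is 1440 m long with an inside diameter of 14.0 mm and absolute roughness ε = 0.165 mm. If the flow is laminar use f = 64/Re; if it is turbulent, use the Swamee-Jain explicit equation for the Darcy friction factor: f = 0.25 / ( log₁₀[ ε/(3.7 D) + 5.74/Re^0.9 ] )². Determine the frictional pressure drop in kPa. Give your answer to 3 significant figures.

ΔP ≈ 1330 kPa

Reynolds number Re = ρVD/μ = 628 · 0.997 · 0.014 / 0.000138 = 6.352e+04.
Re > 4000 → turbulent. Relative roughness ε/D = 0.000165/0.014 = 0.0118. Swamee-Jain: f = 0.25/(log₁₀[0.0118/3.7 + 5.74/6.352e+04^0.9])² = 0.25/(log₁₀[0.00319 + 0.000273])² = 0.25/(-2.461)² = 0.04127.
Darcy-Weisbach: ΔP = f(L/D)(ρV²/2) = 0.04127·(1440/0.014)·(628·0.997²/2) = 0.04127·1.029e+05·312.1 = 1.325e+06 Pa.
ΔP = 1.325e+06 Pa = 1330 kPa.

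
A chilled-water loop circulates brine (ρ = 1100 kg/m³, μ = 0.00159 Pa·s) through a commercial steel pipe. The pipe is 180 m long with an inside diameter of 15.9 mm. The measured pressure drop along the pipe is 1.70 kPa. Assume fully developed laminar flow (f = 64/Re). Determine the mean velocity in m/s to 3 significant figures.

V ≈ 0.0469 m/s

For laminar flow, f = 64/Re with Re = ρVD/μ, so Darcy-Weisbach reduces to ΔP = 32μLV/D². Solving for V: V = ΔP·D²/(32μL) = 1700·(0.0159)²/(32·0.00159·180) = 0.04693 m/s.
Check: Re = ρVD/μ = 1100·0.04693·0.0159/0.00159 = 516.2 < 2300, so the laminar assumption holds.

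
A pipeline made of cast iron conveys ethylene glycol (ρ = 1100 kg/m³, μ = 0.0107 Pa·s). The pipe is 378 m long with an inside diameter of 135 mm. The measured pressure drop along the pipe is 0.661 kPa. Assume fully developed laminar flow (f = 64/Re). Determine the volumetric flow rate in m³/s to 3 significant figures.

Q ≈ 0.00133 m³/s

For laminar flow, f = 64/Re with Re = ρVD/μ, so Darcy-Weisbach reduces to ΔP = 32μLV/D². Solving for V: V = ΔP·D²/(32μL) = 661·(0.135)²/(32·0.0107·378) = 0.09308 m/s.
Check: Re = ρVD/μ = 1100·0.09308·0.135/0.0107 = 1292 < 2300, so the laminar assumption holds.
Q = V·A = 0.09308·(π/4·0.135²) = 0.001332 m³/s = 0.00133 m³/s.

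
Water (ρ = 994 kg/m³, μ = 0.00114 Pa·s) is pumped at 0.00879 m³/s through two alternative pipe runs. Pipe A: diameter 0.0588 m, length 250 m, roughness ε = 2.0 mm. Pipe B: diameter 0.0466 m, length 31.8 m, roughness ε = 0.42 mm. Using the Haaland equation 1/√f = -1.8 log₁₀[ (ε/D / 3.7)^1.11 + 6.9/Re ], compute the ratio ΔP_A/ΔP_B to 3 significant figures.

Pipe A: V = Q/A = 0.00879/0.002715 = 3.237 m/s; Re = 1.66e+05; ε/D = 0.034; Haaland → f = 0.06057; ΔP_A = f(L/D)(ρV²/2) = 1.341e+06 Pa.
Pipe B: V = Q/A = 0.00879/0.001706 = 5.154 m/s; Re = 2.094e+05; ε/D = 0.00901; Haaland → f = 0.03696; ΔP_B = f(L/D)(ρV²/2) = 3.33e+05 Pa.
ΔP_A/ΔP_B = 1.341e+06/3.33e+05 = 4.03.

ΔP_A/ΔP_B ≈ 4.03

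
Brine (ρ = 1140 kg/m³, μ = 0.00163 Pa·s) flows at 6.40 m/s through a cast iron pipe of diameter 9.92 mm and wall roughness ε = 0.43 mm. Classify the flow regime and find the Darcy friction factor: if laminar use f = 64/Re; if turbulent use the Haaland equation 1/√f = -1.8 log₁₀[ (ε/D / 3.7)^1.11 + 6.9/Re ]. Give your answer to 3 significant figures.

f ≈ 0.0677

Re = ρVD/μ = 1140·6.4·0.00992/0.00163 = 4.44e+04.
Re > 4000 → turbulent. ε/D = 0.00043/0.00992 = 0.0433; Haaland: 1/√f = -1.8 log₁₀[0.00718 + 0.000155] = 3.842, so f = 0.06775.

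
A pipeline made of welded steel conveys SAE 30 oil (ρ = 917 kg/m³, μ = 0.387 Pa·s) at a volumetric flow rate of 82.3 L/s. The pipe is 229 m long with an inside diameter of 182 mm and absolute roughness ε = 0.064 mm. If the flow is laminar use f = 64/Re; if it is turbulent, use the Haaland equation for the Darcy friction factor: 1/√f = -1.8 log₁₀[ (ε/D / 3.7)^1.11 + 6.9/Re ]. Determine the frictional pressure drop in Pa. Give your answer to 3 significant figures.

Q = 82.3 L/s = 82.3/1000 = 0.0823 m³/s.
Cross-sectional area A = πD²/4 = π(0.182)²/4 = 0.02602 m²; mean velocity V = Q/A = 0.0823/0.02602 = 3.163 m/s.
Reynolds number Re = ρVD/μ = 917 · 3.163 · 0.182 / 0.387 = 1364.
Re < 2300 → laminar flow, so f = 64/Re = 64/1364 = 0.04691 (the turbulent correlation is not needed).
Darcy-Weisbach: ΔP = f(L/D)(ρV²/2) = 0.04691·(229/0.182)·(917·3.163²/2) = 0.04691·1258·4589 = 2.708e+05 Pa.

ΔP ≈ 271000 Pa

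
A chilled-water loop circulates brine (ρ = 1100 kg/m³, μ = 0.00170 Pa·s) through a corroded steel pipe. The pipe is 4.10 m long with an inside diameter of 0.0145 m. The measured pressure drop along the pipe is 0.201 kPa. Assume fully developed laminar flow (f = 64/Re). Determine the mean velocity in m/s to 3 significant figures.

V ≈ 0.189 m/s

For laminar flow, f = 64/Re with Re = ρVD/μ, so Darcy-Weisbach reduces to ΔP = 32μLV/D². Solving for V: V = ΔP·D²/(32μL) = 201·(0.0145)²/(32·0.0017·4.1) = 0.1895 m/s.
Check: Re = ρVD/μ = 1100·0.1895·0.0145/0.0017 = 1778 < 2300, so the laminar assumption holds.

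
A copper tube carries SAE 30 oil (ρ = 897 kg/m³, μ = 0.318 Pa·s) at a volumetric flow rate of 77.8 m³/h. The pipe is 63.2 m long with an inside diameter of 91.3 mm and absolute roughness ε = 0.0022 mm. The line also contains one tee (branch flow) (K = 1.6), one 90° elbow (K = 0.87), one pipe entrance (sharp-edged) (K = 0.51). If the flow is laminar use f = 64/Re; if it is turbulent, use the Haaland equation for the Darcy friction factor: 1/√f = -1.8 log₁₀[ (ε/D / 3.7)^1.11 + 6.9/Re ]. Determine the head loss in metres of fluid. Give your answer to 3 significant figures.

h_f ≈ 30.6 m

Q = 77.8 m³/h = 77.8/3600 = 0.02161 m³/s.
Cross-sectional area A = πD²/4 = π(0.0913)²/4 = 0.006547 m²; mean velocity V = Q/A = 0.02161/0.006547 = 3.301 m/s.
Reynolds number Re = ρVD/μ = 897 · 3.301 · 0.0913 / 0.318 = 850.1.
Re < 2300 → laminar flow, so f = 64/Re = 64/850.1 = 0.07528 (the turbulent correlation is not needed).
Total minor-loss coefficient ΣK = 1·1.6 + 1·0.87 + 1·0.51 = 2.98.
ΔP = [f·L/D + ΣK]·(ρV²/2) = [0.07528·63.2/0.0913 + 2.98]·(897·3.301²/2) = [52.11 + 2.98]·4887 = 2.692e+05 Pa.
Head loss h_f = ΔP/(ρg) = 2.692e+05/(897·9.81) = 30.6 m.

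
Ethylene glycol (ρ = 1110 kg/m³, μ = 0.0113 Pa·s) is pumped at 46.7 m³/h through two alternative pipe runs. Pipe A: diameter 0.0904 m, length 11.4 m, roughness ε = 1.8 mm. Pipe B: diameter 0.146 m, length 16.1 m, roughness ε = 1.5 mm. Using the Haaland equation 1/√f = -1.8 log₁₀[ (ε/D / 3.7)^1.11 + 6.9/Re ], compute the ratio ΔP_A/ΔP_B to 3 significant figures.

Pipe A: V = Q/A = 0.01297/0.006418 = 2.021 m/s; Re = 1.795e+04; ε/D = 0.0199; Haaland → f = 0.05072; ΔP_A = f(L/D)(ρV²/2) = 1.45e+04 Pa.
Pipe B: V = Q/A = 0.01297/0.01674 = 0.7749 m/s; Re = 1.111e+04; ε/D = 0.0103; Haaland → f = 0.04287; ΔP_B = f(L/D)(ρV²/2) = 1575 Pa.
ΔP_A/ΔP_B = 1.45e+04/1575 = 9.21.

ΔP_A/ΔP_B ≈ 9.21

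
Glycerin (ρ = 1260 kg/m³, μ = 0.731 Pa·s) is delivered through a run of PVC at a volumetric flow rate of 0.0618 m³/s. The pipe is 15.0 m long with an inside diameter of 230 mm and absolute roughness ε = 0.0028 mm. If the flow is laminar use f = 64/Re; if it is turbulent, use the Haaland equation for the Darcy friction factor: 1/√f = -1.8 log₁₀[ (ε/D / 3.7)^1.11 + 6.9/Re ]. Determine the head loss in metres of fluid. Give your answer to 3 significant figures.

h_f ≈ 0.798 m

Cross-sectional area A = πD²/4 = π(0.23)²/4 = 0.04155 m²; mean velocity V = Q/A = 0.0618/0.04155 = 1.487 m/s.
Reynolds number Re = ρVD/μ = 1260 · 1.487 · 0.23 / 0.731 = 589.7.
Re < 2300 → laminar flow, so f = 64/Re = 64/589.7 = 0.1085 (the turbulent correlation is not needed).
Darcy-Weisbach: ΔP = f(L/D)(ρV²/2) = 0.1085·(15/0.23)·(1260·1.487²/2) = 0.1085·65.22·1394 = 9866 Pa.
Head loss h_f = ΔP/(ρg) = 9866/(1260·9.81) = 0.798 m.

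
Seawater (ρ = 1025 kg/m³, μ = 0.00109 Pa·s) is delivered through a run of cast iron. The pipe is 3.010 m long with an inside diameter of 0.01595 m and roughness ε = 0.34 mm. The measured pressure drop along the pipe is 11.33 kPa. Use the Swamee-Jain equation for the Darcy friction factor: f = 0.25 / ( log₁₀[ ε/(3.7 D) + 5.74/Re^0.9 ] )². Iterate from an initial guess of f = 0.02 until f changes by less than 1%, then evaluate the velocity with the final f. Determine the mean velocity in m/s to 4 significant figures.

V ≈ 1.499 m/s

Rearranging Darcy-Weisbach: V = √(2·ΔP·D/(f·L·ρ)). With ε/D = 0.00034/0.01595 = 0.0213, iterate starting from f = 0.02:
  f = 0.02 → V = √(2·1.133e+04·0.01595/(0.02·3.01·1025)) = 2.42 m/s; Re = ρVD/μ = 3.63e+04; f → 0.05134
  f = 0.05134 → V = 1.511 m/s; Re = 2.266e+04; f → 0.05211
  f = 0.05211 → V = 1.499 m/s; Re = 2.249e+04; f → 0.05213
Converged (Δf/f < 1%). With the final f = 0.05213: V = √(2·1.133e+04·0.01595/(0.05213·3.01·1025)) = 1.499 m/s.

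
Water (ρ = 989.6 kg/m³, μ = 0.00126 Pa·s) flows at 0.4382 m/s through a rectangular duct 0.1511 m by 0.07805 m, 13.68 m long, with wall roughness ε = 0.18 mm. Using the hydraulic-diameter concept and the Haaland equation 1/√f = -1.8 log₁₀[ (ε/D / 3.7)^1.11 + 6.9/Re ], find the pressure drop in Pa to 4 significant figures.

Hydraulic diameter D_h = 4A/P = 4·(0.1511·0.07805)/(2·(0.1511+0.07805)) = 0.04717/0.4583 = 0.1029 m.
Re = ρVD_h/μ = 989.6·0.4382·0.1029/0.00126 = 3.542e+04.
ε/D_h = 0.00018/0.1029 = 0.00175; Haaland gives 1/√f = -1.8 log₁₀[0.000204+0.000195] = 6.12, so f = 0.0267.
ΔP = f(L/D_h)(ρV²/2) = 0.0267·13.68/0.1029·95.01 = 337.2 Pa.

ΔP ≈ 337.2 Pa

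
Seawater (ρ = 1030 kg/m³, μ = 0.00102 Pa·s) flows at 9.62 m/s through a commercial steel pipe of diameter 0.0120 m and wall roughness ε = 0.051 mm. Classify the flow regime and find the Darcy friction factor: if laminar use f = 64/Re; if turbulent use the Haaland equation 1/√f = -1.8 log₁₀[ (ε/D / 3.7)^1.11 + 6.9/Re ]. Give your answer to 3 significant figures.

f ≈ 0.0298

Re = ρVD/μ = 1030·9.62·0.012/0.00102 = 1.166e+05.
Re > 4000 → turbulent. ε/D = 5.1e-05/0.012 = 0.00425; Haaland: 1/√f = -1.8 log₁₀[0.000546 + 5.92e-05] = 5.793, so f = 0.0298.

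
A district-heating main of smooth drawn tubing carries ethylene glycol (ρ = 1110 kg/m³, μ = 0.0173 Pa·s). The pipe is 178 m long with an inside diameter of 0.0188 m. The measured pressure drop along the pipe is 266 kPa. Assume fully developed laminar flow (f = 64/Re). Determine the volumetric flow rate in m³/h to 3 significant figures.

For laminar flow, f = 64/Re with Re = ρVD/μ, so Darcy-Weisbach reduces to ΔP = 32μLV/D². Solving for V: V = ΔP·D²/(32μL) = 2.66e+05·(0.0188)²/(32·0.0173·178) = 0.9541 m/s.
Check: Re = ρVD/μ = 1110·0.9541·0.0188/0.0173 = 1151 < 2300, so the laminar assumption holds.
Q = V·A = 0.9541·(π/4·0.0188²) = 0.0002648 m³/s = 0.953 m³/h.

Q ≈ 0.953 m³/h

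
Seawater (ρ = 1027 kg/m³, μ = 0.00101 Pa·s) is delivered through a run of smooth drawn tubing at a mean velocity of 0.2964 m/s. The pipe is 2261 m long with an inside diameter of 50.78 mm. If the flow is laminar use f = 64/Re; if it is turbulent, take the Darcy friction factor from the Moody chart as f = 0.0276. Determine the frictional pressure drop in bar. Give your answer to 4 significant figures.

Reynolds number Re = ρVD/μ = 1027 · 0.2964 · 0.05078 / 0.00101 = 1.53e+04.
Re > 4000 → turbulent; use the Moody-chart value f = 0.0276.
Darcy-Weisbach: ΔP = f(L/D)(ρV²/2) = 0.0276·(2261/0.05078)·(1027·0.2964²/2) = 0.0276·4.453e+04·45.11 = 5.544e+04 Pa.
ΔP = 5.544e+04 Pa = 0.5544 bar.

ΔP ≈ 0.5544 bar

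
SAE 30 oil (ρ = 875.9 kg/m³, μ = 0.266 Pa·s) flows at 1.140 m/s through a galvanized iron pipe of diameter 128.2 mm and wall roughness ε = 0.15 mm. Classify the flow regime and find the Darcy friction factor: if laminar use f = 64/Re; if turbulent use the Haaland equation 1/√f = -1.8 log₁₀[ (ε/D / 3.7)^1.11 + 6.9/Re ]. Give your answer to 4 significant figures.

f ≈ 0.1330

Re = ρVD/μ = 875.9·1.14·0.1282/0.266 = 481.2.
Re < 2300 → laminar, so f = 64/Re = 0.133 (roughness is irrelevant in laminar flow).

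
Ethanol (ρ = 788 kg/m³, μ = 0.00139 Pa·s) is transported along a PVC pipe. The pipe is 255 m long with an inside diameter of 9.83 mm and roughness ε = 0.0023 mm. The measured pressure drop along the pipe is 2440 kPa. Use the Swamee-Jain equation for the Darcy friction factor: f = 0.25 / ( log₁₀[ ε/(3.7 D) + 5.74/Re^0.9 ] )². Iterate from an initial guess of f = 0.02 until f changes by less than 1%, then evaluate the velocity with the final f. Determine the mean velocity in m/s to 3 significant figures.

Rearranging Darcy-Weisbach: V = √(2·ΔP·D/(f·L·ρ)). With ε/D = 2.3e-06/0.00983 = 0.000234, iterate starting from f = 0.02:
  f = 0.02 → V = √(2·2.44e+06·0.00983/(0.02·255·788)) = 3.455 m/s; Re = ρVD/μ = 1.925e+04; f → 0.02663
  f = 0.02663 → V = 2.994 m/s; Re = 1.669e+04; f → 0.02756
  f = 0.02756 → V = 2.943 m/s; Re = 1.64e+04; f → 0.02767
Converged (Δf/f < 1%). With the final f = 0.02767: V = √(2·2.44e+06·0.00983/(0.02767·255·788)) = 2.937 m/s.

V ≈ 2.94 m/s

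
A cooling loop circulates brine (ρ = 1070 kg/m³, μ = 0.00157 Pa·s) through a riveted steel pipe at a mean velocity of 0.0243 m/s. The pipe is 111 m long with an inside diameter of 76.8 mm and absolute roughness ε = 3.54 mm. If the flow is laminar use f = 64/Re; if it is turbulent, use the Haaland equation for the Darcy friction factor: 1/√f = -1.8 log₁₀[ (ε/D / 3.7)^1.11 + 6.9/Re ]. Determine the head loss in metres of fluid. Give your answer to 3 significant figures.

h_f ≈ 0.00219 m

Reynolds number Re = ρVD/μ = 1070 · 0.0243 · 0.0768 / 0.00157 = 1272.
Re < 2300 → laminar flow, so f = 64/Re = 64/1272 = 0.05032 (the turbulent correlation is not needed).
Darcy-Weisbach: ΔP = f(L/D)(ρV²/2) = 0.05032·(111/0.0768)·(1070·0.0243²/2) = 0.05032·1445·0.3159 = 22.98 Pa.
Head loss h_f = ΔP/(ρg) = 22.98/(1070·9.81) = 0.00219 m.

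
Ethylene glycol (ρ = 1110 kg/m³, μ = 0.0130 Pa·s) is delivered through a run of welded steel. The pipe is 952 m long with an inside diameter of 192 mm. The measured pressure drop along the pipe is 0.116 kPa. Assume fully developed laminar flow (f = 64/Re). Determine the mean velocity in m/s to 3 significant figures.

V ≈ 0.0108 m/s

For laminar flow, f = 64/Re with Re = ρVD/μ, so Darcy-Weisbach reduces to ΔP = 32μLV/D². Solving for V: V = ΔP·D²/(32μL) = 116·(0.192)²/(32·0.013·952) = 0.0108 m/s.
Check: Re = ρVD/μ = 1110·0.0108·0.192/0.013 = 177 < 2300, so the laminar assumption holds.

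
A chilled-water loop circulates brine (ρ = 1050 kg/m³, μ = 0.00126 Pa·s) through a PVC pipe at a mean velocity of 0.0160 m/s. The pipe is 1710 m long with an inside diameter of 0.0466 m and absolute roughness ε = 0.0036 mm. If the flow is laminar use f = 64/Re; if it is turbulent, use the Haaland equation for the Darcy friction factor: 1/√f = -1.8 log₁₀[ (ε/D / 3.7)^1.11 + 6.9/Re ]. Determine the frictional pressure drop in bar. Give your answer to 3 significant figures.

Reynolds number Re = ρVD/μ = 1050 · 0.016 · 0.0466 / 0.00126 = 621.3.
Re < 2300 → laminar flow, so f = 64/Re = 64/621.3 = 0.103 (the turbulent correlation is not needed).
Darcy-Weisbach: ΔP = f(L/D)(ρV²/2) = 0.103·(1710/0.0466)·(1050·0.016²/2) = 0.103·3.67e+04·0.1344 = 508 Pa.
ΔP = 508 Pa = 0.00508 bar.

ΔP ≈ 0.00508 bar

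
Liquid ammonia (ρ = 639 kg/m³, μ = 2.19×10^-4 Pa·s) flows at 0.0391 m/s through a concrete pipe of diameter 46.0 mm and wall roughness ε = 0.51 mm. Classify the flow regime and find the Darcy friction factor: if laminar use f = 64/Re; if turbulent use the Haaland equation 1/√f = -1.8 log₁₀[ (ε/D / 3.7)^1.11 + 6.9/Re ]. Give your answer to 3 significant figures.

f ≈ 0.0479

Re = ρVD/μ = 639·0.0391·0.046/0.000219 = 5248.
Re > 4000 → turbulent. ε/D = 0.00051/0.046 = 0.0111; Haaland: 1/√f = -1.8 log₁₀[0.00158 + 0.00131] = 4.569, so f = 0.04791.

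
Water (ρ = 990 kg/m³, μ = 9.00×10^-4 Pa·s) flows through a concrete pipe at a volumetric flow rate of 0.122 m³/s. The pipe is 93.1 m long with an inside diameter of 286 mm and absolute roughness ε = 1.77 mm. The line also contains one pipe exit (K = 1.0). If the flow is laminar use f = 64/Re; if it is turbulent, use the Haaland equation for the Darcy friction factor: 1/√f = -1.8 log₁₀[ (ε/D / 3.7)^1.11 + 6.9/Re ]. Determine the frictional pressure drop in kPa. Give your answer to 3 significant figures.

ΔP ≈ 20.7 kPa

Cross-sectional area A = πD²/4 = π(0.286)²/4 = 0.06424 m²; mean velocity V = Q/A = 0.122/0.06424 = 1.899 m/s.
Reynolds number Re = ρVD/μ = 990 · 1.899 · 0.286 / 0.0009 = 5.974e+05.
Re > 4000 → turbulent. Relative roughness ε/D = 0.00177/0.286 = 0.00619. Haaland: 1/√f = -1.8 log₁₀[(0.00619/3.7)^1.11 + 6.9/5.974e+05] = -1.8 log₁₀[0.000828 + 1.15e-05] = 5.537, so f = 0.03262.
Total minor-loss coefficient ΣK = 1·1 = 1.
ΔP = [f·L/D + ΣK]·(ρV²/2) = [0.03262·93.1/0.286 + 1]·(990·1.899²/2) = [10.62 + 1]·1785 = 2.074e+04 Pa.
ΔP = 2.074e+04 Pa = 20.7 kPa.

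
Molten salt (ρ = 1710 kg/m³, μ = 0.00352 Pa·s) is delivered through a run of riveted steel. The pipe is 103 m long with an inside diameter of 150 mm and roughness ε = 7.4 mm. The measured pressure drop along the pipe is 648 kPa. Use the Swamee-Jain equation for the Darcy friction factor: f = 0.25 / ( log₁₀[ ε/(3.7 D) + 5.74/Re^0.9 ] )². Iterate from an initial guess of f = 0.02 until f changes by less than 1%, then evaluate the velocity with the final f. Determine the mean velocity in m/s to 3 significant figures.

Rearranging Darcy-Weisbach: V = √(2·ΔP·D/(f·L·ρ)). With ε/D = 0.0074/0.15 = 0.0493, iterate starting from f = 0.02:
  f = 0.02 → V = √(2·6.48e+05·0.15/(0.02·103·1710)) = 7.429 m/s; Re = ρVD/μ = 5.413e+05; f → 0.0712
  f = 0.0712 → V = 3.937 m/s; Re = 2.869e+05; f → 0.07128
Converged (Δf/f < 1%). With the final f = 0.07128: V = √(2·6.48e+05·0.15/(0.07128·103·1710)) = 3.935 m/s.

V ≈ 3.94 m/s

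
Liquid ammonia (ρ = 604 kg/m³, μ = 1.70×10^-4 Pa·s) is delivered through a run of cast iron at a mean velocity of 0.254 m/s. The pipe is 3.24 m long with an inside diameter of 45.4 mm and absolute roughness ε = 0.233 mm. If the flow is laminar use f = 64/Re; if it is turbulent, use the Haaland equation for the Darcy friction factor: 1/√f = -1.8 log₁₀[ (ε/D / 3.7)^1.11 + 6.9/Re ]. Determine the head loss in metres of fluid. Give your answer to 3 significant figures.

h_f ≈ 0.00766 m

Reynolds number Re = ρVD/μ = 604 · 0.254 · 0.0454 / 0.00017 = 4.097e+04.
Re > 4000 → turbulent. Relative roughness ε/D = 0.000233/0.0454 = 0.00513. Haaland: 1/√f = -1.8 log₁₀[(0.00513/3.7)^1.11 + 6.9/4.097e+04] = -1.8 log₁₀[0.000673 + 0.000168] = 5.535, so f = 0.03264.
Darcy-Weisbach: ΔP = f(L/D)(ρV²/2) = 0.03264·(3.24/0.0454)·(604·0.254²/2) = 0.03264·71.37·19.48 = 45.38 Pa.
Head loss h_f = ΔP/(ρg) = 45.38/(604·9.81) = 0.00766 m.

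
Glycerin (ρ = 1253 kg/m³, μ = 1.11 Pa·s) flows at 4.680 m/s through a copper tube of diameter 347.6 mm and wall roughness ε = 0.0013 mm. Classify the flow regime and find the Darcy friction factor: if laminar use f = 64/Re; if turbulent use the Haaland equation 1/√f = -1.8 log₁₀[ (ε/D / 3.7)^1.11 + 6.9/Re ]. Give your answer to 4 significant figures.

f ≈ 0.03485

Re = ρVD/μ = 1253·4.68·0.3476/1.11 = 1836.
Re < 2300 → laminar, so f = 64/Re = 0.03485 (roughness is irrelevant in laminar flow).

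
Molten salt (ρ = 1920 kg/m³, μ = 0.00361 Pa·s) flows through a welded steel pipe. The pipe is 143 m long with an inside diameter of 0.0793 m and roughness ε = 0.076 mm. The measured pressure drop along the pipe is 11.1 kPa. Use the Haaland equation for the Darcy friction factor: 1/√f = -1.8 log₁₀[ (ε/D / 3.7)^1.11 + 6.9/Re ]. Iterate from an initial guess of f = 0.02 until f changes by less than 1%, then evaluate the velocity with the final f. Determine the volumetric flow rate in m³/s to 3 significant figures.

Rearranging Darcy-Weisbach: V = √(2·ΔP·D/(f·L·ρ)). With ε/D = 7.6e-05/0.0793 = 0.000958, iterate starting from f = 0.02:
  f = 0.02 → V = √(2·1.11e+04·0.0793/(0.02·143·1920)) = 0.5662 m/s; Re = ρVD/μ = 2.388e+04; f → 0.02662
  f = 0.02662 → V = 0.4908 m/s; Re = 2.07e+04; f → 0.02736
  f = 0.02736 → V = 0.4841 m/s; Re = 2.042e+04; f → 0.02743
Converged (Δf/f < 1%). With the final f = 0.02743: V = √(2·1.11e+04·0.0793/(0.02743·143·1920)) = 0.4835 m/s.
Q = V·A = 0.4835·(π/4·0.0793²) = 0.002388 m³/s = 0.00239 m³/s.

Q ≈ 0.00239 m³/s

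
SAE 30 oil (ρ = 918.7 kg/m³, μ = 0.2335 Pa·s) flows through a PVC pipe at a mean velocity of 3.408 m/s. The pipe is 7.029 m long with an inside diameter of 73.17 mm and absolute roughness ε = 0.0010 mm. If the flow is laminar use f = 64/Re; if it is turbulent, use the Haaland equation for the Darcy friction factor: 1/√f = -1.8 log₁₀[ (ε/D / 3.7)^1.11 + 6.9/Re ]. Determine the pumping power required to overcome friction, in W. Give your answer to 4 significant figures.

Reynolds number Re = ρVD/μ = 918.7 · 3.408 · 0.07317 / 0.234 = 981.1.
Re < 2300 → laminar flow, so f = 64/Re = 64/981.1 = 0.06523 (the turbulent correlation is not needed).
Darcy-Weisbach: ΔP = f(L/D)(ρV²/2) = 0.06523·(7.029/0.07317)·(918.7·3.408²/2) = 0.06523·96.06·5335 = 3.343e+04 Pa.
Q = V·A = 3.408·0.004205 = 0.01433 m³/s.
Pumping power P = QΔP = 0.01433·3.343e+04 = 479.09 W = 479.1 W.

P ≈ 479.1 W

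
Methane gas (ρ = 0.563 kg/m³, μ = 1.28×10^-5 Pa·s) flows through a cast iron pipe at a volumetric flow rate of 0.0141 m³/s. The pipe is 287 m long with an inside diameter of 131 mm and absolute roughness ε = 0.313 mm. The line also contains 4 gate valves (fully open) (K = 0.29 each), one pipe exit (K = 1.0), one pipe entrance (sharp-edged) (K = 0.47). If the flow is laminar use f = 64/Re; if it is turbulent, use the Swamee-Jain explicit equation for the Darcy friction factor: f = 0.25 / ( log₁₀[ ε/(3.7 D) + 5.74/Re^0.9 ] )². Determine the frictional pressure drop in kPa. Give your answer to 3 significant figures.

Cross-sectional area A = πD²/4 = π(0.131)²/4 = 0.01348 m²; mean velocity V = Q/A = 0.0141/0.01348 = 1.046 m/s.
Reynolds number Re = ρVD/μ = 0.563 · 1.046 · 0.131 / 1.28e-05 = 6028.
Re > 4000 → turbulent. Relative roughness ε/D = 0.000313/0.131 = 0.00239. Swamee-Jain: f = 0.25/(log₁₀[0.00239/3.7 + 5.74/6028^0.9])² = 0.25/(log₁₀[0.000646 + 0.00227])² = 0.25/(-2.535)² = 0.03891.
Total minor-loss coefficient ΣK = 4·0.29 + 1·1 + 1·0.47 = 2.63.
ΔP = [f·L/D + ΣK]·(ρV²/2) = [0.03891·287/0.131 + 2.63]·(0.563·1.046²/2) = [85.25 + 2.63]·0.3081 = 27.07 Pa.
ΔP = 27.07 Pa = 0.0271 kPa.

ΔP ≈ 0.0271 kPa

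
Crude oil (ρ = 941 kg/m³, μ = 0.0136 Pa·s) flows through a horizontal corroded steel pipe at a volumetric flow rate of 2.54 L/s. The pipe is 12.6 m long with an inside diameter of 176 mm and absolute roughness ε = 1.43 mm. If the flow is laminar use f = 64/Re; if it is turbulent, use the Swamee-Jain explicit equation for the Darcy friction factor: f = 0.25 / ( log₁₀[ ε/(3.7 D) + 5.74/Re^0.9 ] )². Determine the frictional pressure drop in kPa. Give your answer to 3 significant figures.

Q = 2.54 L/s = 2.54/1000 = 0.00254 m³/s.
Cross-sectional area A = πD²/4 = π(0.176)²/4 = 0.02433 m²; mean velocity V = Q/A = 0.00254/0.02433 = 0.1044 m/s.
Reynolds number Re = ρVD/μ = 941 · 0.1044 · 0.176 / 0.0136 = 1271.
Re < 2300 → laminar flow, so f = 64/Re = 64/1271 = 0.05034 (the turbulent correlation is not needed).
Darcy-Weisbach: ΔP = f(L/D)(ρV²/2) = 0.05034·(12.6/0.176)·(941·0.1044²/2) = 0.05034·71.59·5.129 = 18.48 Pa.
ΔP = 18.48 Pa = 0.0185 kPa.

ΔP ≈ 0.0185 kPa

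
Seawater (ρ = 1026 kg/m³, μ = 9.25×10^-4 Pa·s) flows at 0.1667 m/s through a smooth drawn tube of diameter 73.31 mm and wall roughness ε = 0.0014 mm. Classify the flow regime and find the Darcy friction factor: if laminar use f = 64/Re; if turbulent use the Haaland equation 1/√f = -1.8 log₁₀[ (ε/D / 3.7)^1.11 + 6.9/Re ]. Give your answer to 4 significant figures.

Re = ρVD/μ = 1026·0.1667·0.07331/0.000925 = 1.356e+04.
Re > 4000 → turbulent. ε/D = 1.4e-06/0.07331 = 1.91e-05; Haaland: 1/√f = -1.8 log₁₀[1.35e-06 + 0.000509] = 5.926, so f = 0.02848.

f ≈ 0.02848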